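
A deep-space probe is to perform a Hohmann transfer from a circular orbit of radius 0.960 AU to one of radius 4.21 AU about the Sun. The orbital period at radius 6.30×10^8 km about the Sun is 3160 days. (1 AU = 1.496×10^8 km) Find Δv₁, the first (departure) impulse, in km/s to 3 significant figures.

Δv₁ = 8.39 km/s

From Kepler's third law T² = 4π²r³/μ at r = 6.30×10^8 km, T = 3160 days = 3160 × 86400 s = 2.73024×10^8 s: μ = 4π²r³/T² = 1.32428×10^11 km³/s².
In km: r₁ = 0.960 × 1.496×10^8 = 1.43616×10^8 km; r₂ = 4.21 × 1.496×10^8 = 6.29816×10^8 km.
The Hohmann ellipse has a_t = (r₁ + r₂)/2 = 3.86716×10^8 km.
On the circular orbit at r = 1.43616×10^8 km, v_c = √(μ/r) = 30.366 km/s.
Vis-viva on the transfer ellipse at r = 1.43616×10^8 km gives v_t = √[μ(2/r − 1/a_t)] = 38.752 km/s.
Δv₁ = |v_t − v_c| = |38.752 − 30.366| = 8.386 km/s.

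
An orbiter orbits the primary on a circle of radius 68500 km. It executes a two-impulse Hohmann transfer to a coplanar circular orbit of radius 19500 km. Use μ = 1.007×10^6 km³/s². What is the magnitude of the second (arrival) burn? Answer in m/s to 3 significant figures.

Transfer-ellipse semi-major axis a_t = (r₁ + r₂)/2 = (68500 + 19500)/2 = 44000 km.
Circular speed at r = 19500 km: v_c = √(μ/r) = 7.186 km/s.
Transfer-orbit speed at the same r (vis-viva, a = a_t): v_t = √[μ(2/r − 1/a_t)] = 8.966 km/s.
Δv₂ = |v_t − v_c| = |8.966 − 7.186| = 1.780 km/s.

Δv₂ = 1780 m/s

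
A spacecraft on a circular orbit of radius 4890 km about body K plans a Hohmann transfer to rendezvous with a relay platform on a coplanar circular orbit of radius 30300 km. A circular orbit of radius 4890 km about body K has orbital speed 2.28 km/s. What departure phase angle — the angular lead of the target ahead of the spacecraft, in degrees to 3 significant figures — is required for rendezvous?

From the circular-orbit relation v² = μ/r at r = 4890 km: μ = v²r = (2.28)² × 4890 = 25420.2 km³/s².
The Hohmann ellipse has a_t = (r₁ + r₂)/2 = 17595 km.
Transfer time t = π√(a_t³/μ) = 45988 s.
The target's mean motion on its circular orbit is ω₂ = √(μ/r₂³) = 3.0229×10^-5 rad/s.
Angle swept by the target during transfer: ω₂·t = 1.3902 rad = 79.65°.
Arrival is 180° from departure on the ellipse, so φ = 180° − 79.65° = 100°.

φ = 100°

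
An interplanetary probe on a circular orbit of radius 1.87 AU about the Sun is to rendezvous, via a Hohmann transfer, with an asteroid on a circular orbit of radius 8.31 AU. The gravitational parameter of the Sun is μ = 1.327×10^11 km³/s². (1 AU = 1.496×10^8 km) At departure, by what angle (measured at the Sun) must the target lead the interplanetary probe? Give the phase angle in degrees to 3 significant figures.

φ = 93.7°

In km: r₁ = 1.87 × 1.496×10^8 = 2.79752×10^8 km; r₂ = 8.31 × 1.496×10^8 = 1.243176×10^9 km.
The Hohmann ellipse has a_t = (r₁ + r₂)/2 = 7.61464×10^8 km.
The half-period of the transfer ellipse is t = π√(a_t³/μ) = 1.812×10^8 s.
Target angular speed ω₂ = √(μ/r₂³) = 8.311×10^-9 rad/s.
Angle swept by the target during transfer: ω₂·t = 1.506 rad = 86.29°.
The interplanetary probe traverses 180° on the transfer ellipse, so the target must lead by 180° − 86.29° = 93.7°.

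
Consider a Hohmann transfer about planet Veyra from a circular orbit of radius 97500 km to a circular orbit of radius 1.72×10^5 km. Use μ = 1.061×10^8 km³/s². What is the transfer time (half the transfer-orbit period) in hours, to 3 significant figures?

t = 4.19 hours

The Hohmann ellipse has a_t = (r₁ + r₂)/2 = 1.3475×10^5 km.
Transfer time t = π√(a_t³/μ) = π√((1.3475×10^5)³ / 1.061×10^8) = 15090 s.
Converting: 15090 s ÷ 3600 s/hour = 4.19 hours.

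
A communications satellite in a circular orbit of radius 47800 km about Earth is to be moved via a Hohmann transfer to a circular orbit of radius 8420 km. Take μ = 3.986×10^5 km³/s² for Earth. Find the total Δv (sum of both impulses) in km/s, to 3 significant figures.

Δv = 3.40 km/s

Semi-major axis of the transfer orbit: a_t = (47800 + 8420)/2 = 28110 km.
At r₁ the circular-orbit speed is v₁ = √(μ/r₁) = 2.8877 km/s.
On the transfer ellipse at r₁, v² = μ(2/r − 1/a) gives v_a = √[μ(2/r₁ − 1/a_t)] = 1.5804 km/s.
First burn Δv₁ = |v_a − v₁| = 1.307 km/s.
Circular speed at r₂: v₂ = √(μ/r₂) = 6.880 km/s.
Transfer-orbit speed at r₂: v_p = √[μ(2/r₂ − 1/a_t)] = 8.972 km/s.
Second burn Δv₂ = |v₂ − v_p| = 2.092 km/s.
Δv = Δv₁ + Δv₂ = 1.307 + 2.092 = 3.399 km/s.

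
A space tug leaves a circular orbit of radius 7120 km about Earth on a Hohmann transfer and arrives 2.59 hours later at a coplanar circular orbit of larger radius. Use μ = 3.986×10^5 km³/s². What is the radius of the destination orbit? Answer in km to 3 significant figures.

r₂ = 23300 km

Transfer time t = 2.59 hours = 9324 s, and t = π√(a_t³/μ).
So a_t = (μ t²/π²)^(1/3) = (3.986×10^5 × (9324)² / π²)^(1/3) = 15199 km.
Since a_t = (r₁ + r₂)/2, r₂ = 2a_t − r₁ = 2×15199 − 7120 = 23278 km.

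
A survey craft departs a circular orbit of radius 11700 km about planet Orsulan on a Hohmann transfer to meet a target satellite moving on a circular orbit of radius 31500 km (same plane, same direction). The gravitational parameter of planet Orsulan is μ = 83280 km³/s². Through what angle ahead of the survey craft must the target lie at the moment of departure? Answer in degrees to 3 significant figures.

φ = 77.8°

Semi-major axis of the transfer orbit: a_t = (11700 + 31500)/2 = 21600 km.
The half-period of the transfer ellipse is t = π√(a_t³/μ) = 34560 s.
Target angular speed ω₂ = √(μ/r₂³) = 5.162×10^-5 rad/s.
Angle swept by the target during transfer: ω₂·t = 1.784 rad = 102.2°.
Arrival is 180° from departure on the ellipse, so φ = 180° − 102.2° = 77.8°.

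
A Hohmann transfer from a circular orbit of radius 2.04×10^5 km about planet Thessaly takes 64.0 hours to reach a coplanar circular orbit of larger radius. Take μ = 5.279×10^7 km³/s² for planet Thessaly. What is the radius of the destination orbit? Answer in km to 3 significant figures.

r₂ = 1.11×10^6 km

Transfer time t = 64.0 hours = 2.304×10^5 s, and t = π√(a_t³/μ).
So a_t = (μ t²/π²)^(1/3) = (5.279×10^7 × (2.304×10^5)² / π²)^(1/3) = 6.5726×10^5 km.
Since a_t = (r₁ + r₂)/2, r₂ = 2a_t − r₁ = 2×6.5726×10^5 − 2.040×10^5 = 1.11052×10^6 km.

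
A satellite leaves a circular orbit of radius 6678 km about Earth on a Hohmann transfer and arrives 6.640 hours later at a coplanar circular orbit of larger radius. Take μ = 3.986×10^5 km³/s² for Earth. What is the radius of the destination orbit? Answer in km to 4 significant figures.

Transfer time t = 6.640 hours = 23904 s, and t = π√(a_t³/μ).
So a_t = (μ t²/π²)^(1/3) = (3.986×10^5 × (23904)² / π²)^(1/3) = 28470 km.
Since a_t = (r₁ + r₂)/2, r₂ = 2a_t − r₁ = 2×28470 − 6678 = 50262 km.

r₂ = 50260 km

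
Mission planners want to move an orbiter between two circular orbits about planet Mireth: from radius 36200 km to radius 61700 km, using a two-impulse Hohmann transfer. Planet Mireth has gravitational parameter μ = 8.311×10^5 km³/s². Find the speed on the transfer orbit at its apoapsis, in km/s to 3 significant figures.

v = 3.16 km/s

Semi-major axis of the transfer orbit: a_t = (36200 + 61700)/2 = 48950 km.
The apoapsis of the transfer ellipse is at r = 61700 km.
Vis-viva: v = √[μ(2/r − 1/a_t)] = √[8.311×10^5 × (2/61700 − 1/48950)] = 3.156 km/s.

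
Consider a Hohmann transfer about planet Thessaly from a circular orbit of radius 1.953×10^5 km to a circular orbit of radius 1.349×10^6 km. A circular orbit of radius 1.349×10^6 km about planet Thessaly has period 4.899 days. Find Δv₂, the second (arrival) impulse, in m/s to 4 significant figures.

From Kepler's third law T² = 4π²r³/μ at r = 1.349×10^6 km, T = 4.899 days = 4.899 × 86400 s = 4.232736×10^5 s: μ = 4π²r³/T² = 5.40945×10^8 km³/s².
Semi-major axis of the transfer orbit: a_t = (1.953×10^5 + 1.349×10^6)/2 = 7.7215×10^5 km.
Circular speed at r = 1.349×10^6 km: v_c = √(μ/r) = 20.025 km/s.
Transfer-orbit speed at the same r (vis-viva, a = a_t): v_t = √[μ(2/r − 1/a_t)] = 10.071 km/s.
Δv₂ = |v_t − v_c| = |10.071 − 20.025| = 9.954 km/s.

Δv₂ = 9954 m/s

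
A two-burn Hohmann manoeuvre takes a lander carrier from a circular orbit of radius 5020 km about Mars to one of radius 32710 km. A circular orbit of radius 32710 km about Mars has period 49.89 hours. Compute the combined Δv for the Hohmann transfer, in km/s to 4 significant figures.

Δv = 1.479 km/s

From Kepler's third law T² = 4π²r³/μ at r = 32710 km, T = 49.89 hours = 49.89 × 3600 s = 1.79604×10^5 s: μ = 4π²r³/T² = 42832.1 km³/s².
Transfer-ellipse semi-major axis a_t = (r₁ + r₂)/2 = (5020 + 32710)/2 = 18865 km.
Circular speed at r₁: v₁ = √(μ/r₁) = √(42832.1/5020) = 2.9210 km/s.
On the transfer ellipse at r₁, vis-viva equation gives v_p = √[μ(2/r₁ − 1/a_t)] = 3.8463 km/s.
First burn Δv₁ = |v_p − v₁| = 0.9253 km/s.
Circular speed at r₂: v₂ = √(μ/r₂) = 1.1443 km/s.
Transfer-orbit speed at r₂: v_a = √[μ(2/r₂ − 1/a_t)] = 0.59029 km/s.
Second burn Δv₂ = |v₂ − v_a| = 0.5540 km/s.
Total Δv = Δv₁ + Δv₂ = 1.479 km/s.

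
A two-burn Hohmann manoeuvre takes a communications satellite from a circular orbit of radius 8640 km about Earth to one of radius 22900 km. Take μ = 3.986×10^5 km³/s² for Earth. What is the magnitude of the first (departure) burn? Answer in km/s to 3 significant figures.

Δv₁ = 1.39 km/s

Transfer-ellipse semi-major axis a_t = (r₁ + r₂)/2 = (8640 + 22900)/2 = 15770 km.
On the circular orbit at r = 8640 km, v_c = √(μ/r) = 6.792 km/s.
Vis-viva on the transfer ellipse at r = 8640 km gives v_t = √[μ(2/r − 1/a_t)] = 8.185 km/s.
Δv₁ = |v_t − v_c| = |8.185 − 6.792| = 1.393 km/s.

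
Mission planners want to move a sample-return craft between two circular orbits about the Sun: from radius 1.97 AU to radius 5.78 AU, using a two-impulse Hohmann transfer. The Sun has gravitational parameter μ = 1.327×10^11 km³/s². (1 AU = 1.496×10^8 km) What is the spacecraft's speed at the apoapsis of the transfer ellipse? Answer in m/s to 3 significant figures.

In km: r₁ = 1.97 × 1.496×10^8 = 2.94712×10^8 km; r₂ = 5.78 × 1.496×10^8 = 8.64688×10^8 km.
The Hohmann ellipse has a_t = (r₁ + r₂)/2 = 5.797×10^8 km.
At apoapsis, r = 8.64688×10^8 km.
Applying v² = μ(2/r − 1/a_t): v = 8.833 km/s.

v = 8830 m/s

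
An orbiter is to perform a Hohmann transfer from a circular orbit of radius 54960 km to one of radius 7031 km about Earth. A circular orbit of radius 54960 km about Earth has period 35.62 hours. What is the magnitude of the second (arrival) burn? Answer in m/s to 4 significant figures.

From Kepler's third law T² = 4π²r³/μ at r = 54960 km, T = 35.62 hours = 35.62 × 3600 s = 1.28232×10^5 s: μ = 4π²r³/T² = 3.98572×10^5 km³/s².
Transfer-ellipse semi-major axis a_t = (r₁ + r₂)/2 = (54960 + 7031)/2 = 30995.5 km.
Circular speed at r = 7031 km: v_c = √(μ/r) = 7.5291 km/s.
Vis-viva on the transfer ellipse at r = 7031 km gives v_t = √[μ(2/r − 1/a_t)] = 10.026 km/s.
Δv₂ = |v_t − v_c| = |10.026 − 7.5291| = 2.497 km/s.

Δv₂ = 2497 m/s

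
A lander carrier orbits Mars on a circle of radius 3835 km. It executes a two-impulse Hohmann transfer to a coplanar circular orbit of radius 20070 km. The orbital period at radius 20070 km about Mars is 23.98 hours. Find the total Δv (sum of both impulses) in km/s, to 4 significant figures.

From Kepler's third law T² = 4π²r³/μ at r = 20070 km, T = 23.98 hours = 23.98 × 3600 s = 86328 s: μ = 4π²r³/T² = 42825.1 km³/s².
Transfer-ellipse semi-major axis a_t = (r₁ + r₂)/2 = (3835 + 20070)/2 = 11952.5 km.
Circular speed at r₁: v₁ = √(μ/r₁) = √(42825.1/3835) = 3.3417 km/s.
On the transfer ellipse at r₁, v² = μ(2/r − 1/a) gives v_p = √[μ(2/r₁ − 1/a_t)] = 4.3302 km/s.
First burn Δv₁ = |v_p − v₁| = 0.9885 km/s.
Circular speed at r₂: v₂ = √(μ/r₂) = 1.4607 km/s.
Transfer-orbit speed at r₂: v_a = √[μ(2/r₂ − 1/a_t)] = 0.82743 km/s.
Second burn Δv₂ = |v₂ − v_a| = 0.6333 km/s.
Δv = Δv₁ + Δv₂ = 0.9885 + 0.6333 = 1.622 km/s.

Δv = 1.622 km/s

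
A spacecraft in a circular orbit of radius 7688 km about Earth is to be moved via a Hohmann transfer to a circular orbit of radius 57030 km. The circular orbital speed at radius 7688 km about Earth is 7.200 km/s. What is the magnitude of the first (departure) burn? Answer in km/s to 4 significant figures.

Δv₁ = 2.358 km/s

From the circular-orbit relation v² = μ/r at r = 7688 km: μ = v²r = (7.200)² × 7688 = 3.98546×10^5 km³/s².
Semi-major axis of the transfer orbit: a_t = (7688 + 57030)/2 = 32359 km.
Circular speed at r = 7688 km: v_c = √(μ/r) = 7.200 km/s.
Transfer-orbit speed at the same r (vis-viva, a = a_t): v_t = √[μ(2/r − 1/a_t)] = 9.558 km/s.
Δv₁ = |v_t − v_c| = |9.558 − 7.200| = 2.358 km/s.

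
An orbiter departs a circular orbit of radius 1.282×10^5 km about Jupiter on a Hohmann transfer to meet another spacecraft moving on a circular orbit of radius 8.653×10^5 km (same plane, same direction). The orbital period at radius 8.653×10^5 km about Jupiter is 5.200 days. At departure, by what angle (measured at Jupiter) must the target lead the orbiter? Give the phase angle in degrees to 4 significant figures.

φ = 101.7°

From Kepler's third law T² = 4π²r³/μ at r = 8.653×10^5 km, T = 5.200 days = 5.200 × 86400 s = 4.4928×10^5 s: μ = 4π²r³/T² = 1.26714×10^8 km³/s².
Semi-major axis of the transfer orbit: a_t = (1.282×10^5 + 8.653×10^5)/2 = 4.9675×10^5 km.
Transfer time t = π√(a_t³/μ) = 97711 s.
The target's mean motion on its circular orbit is ω₂ = √(μ/r₂³) = 1.3985×10^-5 rad/s.
Angle swept by the target during transfer: ω₂·t = 1.3665 rad = 78.29°.
The orbiter traverses 180° on the transfer ellipse, so the target must lead by 180° − 78.29° = 101.7°.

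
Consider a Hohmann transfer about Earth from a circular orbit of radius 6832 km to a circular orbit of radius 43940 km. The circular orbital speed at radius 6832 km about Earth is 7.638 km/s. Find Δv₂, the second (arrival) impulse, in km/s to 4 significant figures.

Δv₂ = 1.449 km/s

From the circular-orbit relation v² = μ/r at r = 6832 km: μ = v²r = (7.638)² × 6832 = 3.98572×10^5 km³/s².
The Hohmann ellipse has a_t = (r₁ + r₂)/2 = 25386 km.
Circular speed at r = 43940 km: v_c = √(μ/r) = 3.0118 km/s.
Vis-viva on the transfer ellipse at r = 43940 km gives v_t = √[μ(2/r − 1/a_t)] = 1.5624 km/s.
Δv₂ = |v_t − v_c| = |1.5624 − 3.0118| = 1.449 km/s.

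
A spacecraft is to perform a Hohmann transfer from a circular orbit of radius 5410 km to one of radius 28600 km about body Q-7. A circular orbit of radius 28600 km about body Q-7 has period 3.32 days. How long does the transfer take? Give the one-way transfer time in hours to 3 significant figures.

From Kepler's third law T² = 4π²r³/μ at r = 28600 km, T = 3.32 days = 3.32 × 86400 s = 2.86848×10^5 s: μ = 4π²r³/T² = 11224.2 km³/s².
Semi-major axis of the transfer orbit: a_t = (5410 + 28600)/2 = 17005 km.
By Kepler's third law the transfer-orbit period is T = 2π√(a_t³/μ), so t = T/2 = 65760 s.
Converting: 65760 s ÷ 3600 s/hour = 18.3 hours.

t = 18.3 hours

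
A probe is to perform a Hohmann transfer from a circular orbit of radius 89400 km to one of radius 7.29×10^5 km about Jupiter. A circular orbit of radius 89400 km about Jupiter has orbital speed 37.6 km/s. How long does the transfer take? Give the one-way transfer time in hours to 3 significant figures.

t = 20.3 hours

From the circular-orbit relation v² = μ/r at r = 89400 km: μ = v²r = (37.6)² × 89400 = 1.26390×10^8 km³/s².
Semi-major axis of the transfer orbit: a_t = (89400 + 7.290×10^5)/2 = 4.092×10^5 km.
Transfer time t = π√(a_t³/μ) = π√((4.092×10^5)³ / 1.26390×10^8) = 73150 s.
Converting: 73150 s ÷ 3600 s/hour = 20.3 hours.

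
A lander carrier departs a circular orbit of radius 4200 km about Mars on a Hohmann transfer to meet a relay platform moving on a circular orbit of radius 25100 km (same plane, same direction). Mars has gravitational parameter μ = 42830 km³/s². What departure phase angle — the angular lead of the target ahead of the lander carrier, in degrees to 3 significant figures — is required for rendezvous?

φ = 99.7°

Transfer-ellipse semi-major axis a_t = (r₁ + r₂)/2 = (4200 + 25100)/2 = 14650 km.
The half-period of the transfer ellipse is t = π√(a_t³/μ) = 26917.3 s.
Target angular speed ω₂ = √(μ/r₂³) = 5.20431×10^-5 rad/s.
Angle swept by the target during transfer: ω₂·t = 1.40086 rad = 80.26°.
The lander carrier traverses 180° on the transfer ellipse, so the target must lead by 180° − 80.26° = 99.7°.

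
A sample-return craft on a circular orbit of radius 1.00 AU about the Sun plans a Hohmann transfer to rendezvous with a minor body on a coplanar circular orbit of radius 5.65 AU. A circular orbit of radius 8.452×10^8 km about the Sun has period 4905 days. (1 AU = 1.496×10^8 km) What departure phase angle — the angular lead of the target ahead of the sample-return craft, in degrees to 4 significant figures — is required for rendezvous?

φ = 98.74°

From Kepler's third law T² = 4π²r³/μ at r = 8.452×10^8 km, T = 4905 days = 4905 × 86400 s = 4.23792×10^8 s: μ = 4π²r³/T² = 1.32719×10^11 km³/s².
In km: r₁ = 1.00 × 1.496×10^8 = 1.496×10^8 km; r₂ = 5.65 × 1.496×10^8 = 8.4524×10^8 km.
Transfer-ellipse semi-major axis a_t = (r₁ + r₂)/2 = (1.496×10^8 + 8.4524×10^8)/2 = 4.9742×10^8 km.
The half-period of the transfer ellipse is t = π√(a_t³/μ) = 9.5668×10^7 s.
The target's mean motion on its circular orbit is ω₂ = √(μ/r₂³) = 1.4825×10^-8 rad/s.
Angle swept by the target during transfer: ω₂·t = 1.4183 rad = 81.26°.
The sample-return craft traverses 180° on the transfer ellipse, so the target must lead by 180° − 81.26° = 98.74°.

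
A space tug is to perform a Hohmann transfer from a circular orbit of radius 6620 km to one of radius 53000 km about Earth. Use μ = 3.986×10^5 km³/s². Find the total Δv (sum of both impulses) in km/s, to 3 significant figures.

The Hohmann ellipse has a_t = (r₁ + r₂)/2 = 29810 km.
At r₁ the circular-orbit speed is v₁ = √(μ/r₁) = 7.7596 km/s.
Transfer-orbit speed at r₁ (vis-viva equation): v_p = √[μ(2/r₁ − 1/a_t)] = 10.347 km/s.
First burn Δv₁ = |v_p − v₁| = 2.587 km/s.
At r₂, v₂ = √(μ/r₂) = 2.742 km/s.
Transfer-orbit speed at r₂: v_a = √[μ(2/r₂ − 1/a_t)] = 1.292 km/s.
Second burn Δv₂ = |v₂ − v_a| = 1.450 km/s.
Δv = Δv₁ + Δv₂ = 2.587 + 1.450 = 4.037 km/s.

Δv = 4.04 km/s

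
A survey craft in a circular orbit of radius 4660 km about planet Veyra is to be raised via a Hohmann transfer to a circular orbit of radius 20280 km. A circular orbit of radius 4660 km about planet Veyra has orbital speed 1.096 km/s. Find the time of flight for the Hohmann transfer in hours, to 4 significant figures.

From the circular-orbit relation v² = μ/r at r = 4660 km: μ = v²r = (1.096)² × 4660 = 5597.67 km³/s².
The Hohmann ellipse has a_t = (r₁ + r₂)/2 = 12470 km.
Half the transfer-orbit period gives t = π√(a_t³/μ) = 58470 s.
Converting: 58470 s ÷ 3600 s/hour = 16.24 hours.

t = 16.24 hours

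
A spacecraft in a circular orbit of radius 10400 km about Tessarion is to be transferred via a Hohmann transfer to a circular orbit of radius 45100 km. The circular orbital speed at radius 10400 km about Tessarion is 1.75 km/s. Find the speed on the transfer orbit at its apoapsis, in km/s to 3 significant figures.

v = 0.514 km/s

From the circular-orbit relation v² = μ/r at r = 10400 km: μ = v²r = (1.75)² × 10400 = 31850.0 km³/s².
The Hohmann ellipse has a_t = (r₁ + r₂)/2 = 27750 km.
The apoapsis of the transfer ellipse is at r = 45100 km.
Vis-viva: v = √[μ(2/r − 1/a_t)] = √[31850.0 × (2/45100 − 1/27750)] = 0.5145 km/s.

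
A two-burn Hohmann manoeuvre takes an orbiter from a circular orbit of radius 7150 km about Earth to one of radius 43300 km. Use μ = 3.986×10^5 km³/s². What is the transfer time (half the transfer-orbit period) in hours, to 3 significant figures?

t = 5.54 hours

Semi-major axis of the transfer orbit: a_t = (7150 + 43300)/2 = 25225 km.
By Kepler's third law the transfer-orbit period is T = 2π√(a_t³/μ), so t = T/2 = 19940 s.
Converting: 19940 s ÷ 3600 s/hour = 5.54 hours.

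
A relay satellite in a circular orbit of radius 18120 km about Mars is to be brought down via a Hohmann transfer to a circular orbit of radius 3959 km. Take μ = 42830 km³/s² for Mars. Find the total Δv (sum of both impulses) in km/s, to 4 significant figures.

The Hohmann ellipse has a_t = (r₁ + r₂)/2 = 11039.5 km.
Circular speed at r₁: v₁ = √(μ/r₁) = √(42830/18120) = 1.53743 km/s.
Transfer-orbit speed at r₁ (vis-viva equation): v_a = √[μ(2/r₁ − 1/a_t)] = 0.920689 km/s.
First burn Δv₁ = |v_a − v₁| = 0.61674 km/s.
At r₂, v₂ = √(μ/r₂) = 3.28913 km/s.
Transfer-orbit speed at r₂: v_p = √[μ(2/r₂ − 1/a_t)] = 4.21391 km/s.
Second burn Δv₂ = |v₂ − v_p| = 0.92478 km/s.
Total Δv = Δv₁ + Δv₂ = 1.542 km/s.

Δv = 1.542 km/s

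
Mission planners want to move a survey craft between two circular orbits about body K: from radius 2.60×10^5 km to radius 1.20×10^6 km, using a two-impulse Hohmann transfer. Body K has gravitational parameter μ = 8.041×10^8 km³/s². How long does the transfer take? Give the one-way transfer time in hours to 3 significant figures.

Transfer-ellipse semi-major axis a_t = (r₁ + r₂)/2 = (2.600×10^5 + 1.200×10^6)/2 = 7.300×10^5 km.
By Kepler's third law the transfer-orbit period is T = 2π√(a_t³/μ), so t = T/2 = 69100 s.
Converting: 69100 s ÷ 3600 s/hour = 19.2 hours.

t = 19.2 hours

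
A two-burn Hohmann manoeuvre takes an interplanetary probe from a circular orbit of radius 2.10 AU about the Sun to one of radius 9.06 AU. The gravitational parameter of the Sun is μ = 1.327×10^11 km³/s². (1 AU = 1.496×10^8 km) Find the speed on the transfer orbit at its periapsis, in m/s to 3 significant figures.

In km: r₁ = 2.10 × 1.496×10^8 = 3.1416×10^8 km; r₂ = 9.06 × 1.496×10^8 = 1.355376×10^9 km.
Transfer-ellipse semi-major axis a_t = (r₁ + r₂)/2 = (3.1416×10^8 + 1.355376×10^9)/2 = 8.34768×10^8 km.
The periapsis of the transfer ellipse is at r = 3.1416×10^8 km.
Vis-viva: v = √[μ(2/r − 1/a_t)] = √[1.327×10^11 × (2/3.1416×10^8 − 1/8.34768×10^8)] = 26.19 km/s.

v = 26200 m/s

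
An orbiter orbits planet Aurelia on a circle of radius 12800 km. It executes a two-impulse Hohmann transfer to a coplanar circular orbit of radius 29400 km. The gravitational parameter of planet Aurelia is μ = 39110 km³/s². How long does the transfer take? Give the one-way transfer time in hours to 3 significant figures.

Transfer-ellipse semi-major axis a_t = (r₁ + r₂)/2 = (12800 + 29400)/2 = 21100 km.
Transfer time t = π√(a_t³/μ) = π√((21100)³ / 39110) = 48690 s.
Converting: 48690 s ÷ 3600 s/hour = 13.5 hours.

t = 13.5 hours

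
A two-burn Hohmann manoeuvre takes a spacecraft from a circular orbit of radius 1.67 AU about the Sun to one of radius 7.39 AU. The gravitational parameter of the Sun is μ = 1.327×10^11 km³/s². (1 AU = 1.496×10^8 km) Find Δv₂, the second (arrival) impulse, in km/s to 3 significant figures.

Δv₂ = 4.30 km/s

In km: r₁ = 1.67 × 1.496×10^8 = 2.49832×10^8 km; r₂ = 7.39 × 1.496×10^8 = 1.105544×10^9 km.
Transfer-ellipse semi-major axis a_t = (r₁ + r₂)/2 = (2.49832×10^8 + 1.105544×10^9)/2 = 6.77688×10^8 km.
Circular speed at r = 1.105544×10^9 km: v_c = √(μ/r) = 10.956 km/s.
Vis-viva on the transfer ellipse at r = 1.105544×10^9 km gives v_t = √[μ(2/r − 1/a_t)] = 6.6521 km/s.
Δv₂ = |v_t − v_c| = |6.6521 − 10.956| = 4.304 km/s.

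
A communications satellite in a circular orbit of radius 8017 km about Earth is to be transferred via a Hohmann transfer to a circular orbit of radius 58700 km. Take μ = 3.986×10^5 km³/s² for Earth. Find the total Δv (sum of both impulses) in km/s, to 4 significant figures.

Semi-major axis of the transfer orbit: a_t = (8017 + 58700)/2 = 33358.5 km.
Circular speed at r₁: v₁ = √(μ/r₁) = √(3.986×10^5/8017) = 7.0512 km/s.
On the transfer ellipse at r₁, v² = μ(2/r − 1/a) gives v_p = √[μ(2/r₁ − 1/a_t)] = 9.3536 km/s.
First burn Δv₁ = |v_p − v₁| = 2.3024 km/s.
At r₂, v₂ = √(μ/r₂) = 2.6059 km/s.
Transfer-orbit speed at r₂: v_a = √[μ(2/r₂ − 1/a_t)] = 1.2775 km/s.
Second burn Δv₂ = |v₂ − v_a| = 1.3284 km/s.
Δv = Δv₁ + Δv₂ = 2.3024 + 1.3284 = 3.631 km/s.

Δv = 3.631 km/s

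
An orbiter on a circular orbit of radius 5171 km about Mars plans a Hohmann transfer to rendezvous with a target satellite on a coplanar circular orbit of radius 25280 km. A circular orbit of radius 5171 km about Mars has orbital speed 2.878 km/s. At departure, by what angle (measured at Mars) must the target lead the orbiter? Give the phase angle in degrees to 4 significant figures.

φ = 95.87°

From the circular-orbit relation v² = μ/r at r = 5171 km: μ = v²r = (2.878)² × 5171 = 42830.8 km³/s².
Transfer-ellipse semi-major axis a_t = (r₁ + r₂)/2 = (5171 + 25280)/2 = 15225.5 km.
Transfer time t = π√(a_t³/μ) = 28519 s.
Target angular speed ω₂ = √(μ/r₂³) = 5.1489×10^-5 rad/s.
Angle swept by the target during transfer: ω₂·t = 1.4684 rad = 84.13°.
Arrival is 180° from departure on the ellipse, so φ = 180° − 84.13° = 95.87°.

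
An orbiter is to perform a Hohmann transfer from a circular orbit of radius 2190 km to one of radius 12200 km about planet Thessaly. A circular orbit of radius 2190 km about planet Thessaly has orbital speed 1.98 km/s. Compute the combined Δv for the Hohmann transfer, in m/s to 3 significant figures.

Δv = 974 m/s

From the circular-orbit relation v² = μ/r at r = 2190 km: μ = v²r = (1.98)² × 2190 = 8585.68 km³/s².
Semi-major axis of the transfer orbit: a_t = (2190 + 12200)/2 = 7195 km.
Circular speed at r₁: v₁ = √(μ/r₁) = √(8585.68/2190) = 1.9800 km/s.
Transfer-orbit speed at r₁ (v² = μ(2/r − 1/a)): v_p = √[μ(2/r₁ − 1/a_t)] = 2.5783 km/s.
First burn Δv₁ = |v_p − v₁| = 0.5983 km/s.
At r₂, v₂ = √(μ/r₂) = 0.8389 km/s.
Transfer-orbit speed at r₂: v_a = √[μ(2/r₂ − 1/a_t)] = 0.4628 km/s.
Second burn Δv₂ = |v₂ − v_a| = 0.3761 km/s.
Total Δv = Δv₁ + Δv₂ = 0.9744 km/s.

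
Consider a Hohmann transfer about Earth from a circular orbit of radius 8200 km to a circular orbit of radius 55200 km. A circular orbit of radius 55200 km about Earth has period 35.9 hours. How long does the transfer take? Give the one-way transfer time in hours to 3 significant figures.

t = 7.81 hours

From Kepler's third law T² = 4π²r³/μ at r = 55200 km, T = 35.9 hours = 35.9 × 3600 s = 1.2924×10^5 s: μ = 4π²r³/T² = 3.97542×10^5 km³/s².
Semi-major axis of the transfer orbit: a_t = (8200 + 55200)/2 = 31700 km.
Transfer time t = π√(a_t³/μ) = π√((31700)³ / 3.97542×10^5) = 28120 s.
Converting: 28120 s ÷ 3600 s/hour = 7.81 hours.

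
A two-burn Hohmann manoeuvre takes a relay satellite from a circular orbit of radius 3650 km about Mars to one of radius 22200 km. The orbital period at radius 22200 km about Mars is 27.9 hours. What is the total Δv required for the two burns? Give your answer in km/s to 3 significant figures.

Δv = 1.71 km/s

From Kepler's third law T² = 4π²r³/μ at r = 22200 km, T = 27.9 hours = 27.9 × 3600 s = 1.0044×10^5 s: μ = 4π²r³/T² = 42815.9 km³/s².
The Hohmann ellipse has a_t = (r₁ + r₂)/2 = 12925 km.
At r₁ the circular-orbit speed is v₁ = √(μ/r₁) = 3.4250 km/s.
On the transfer ellipse at r₁, vis-viva equation gives v_p = √[μ(2/r₁ − 1/a_t)] = 4.4887 km/s.
First burn Δv₁ = |v_p − v₁| = 1.0637 km/s.
At r₂, v₂ = √(μ/r₂) = 1.38876 km/s.
Transfer-orbit speed at r₂: v_a = √[μ(2/r₂ − 1/a_t)] = 0.738002 km/s.
Second burn Δv₂ = |v₂ − v_a| = 0.65076 km/s.
Δv = Δv₁ + Δv₂ = 1.0637 + 0.65076 = 1.714 km/s.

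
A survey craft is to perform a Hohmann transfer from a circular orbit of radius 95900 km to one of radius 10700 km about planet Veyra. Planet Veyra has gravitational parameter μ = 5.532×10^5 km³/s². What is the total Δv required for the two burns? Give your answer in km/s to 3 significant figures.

Semi-major axis of the transfer orbit: a_t = (95900 + 10700)/2 = 53300 km.
At r₁ the circular-orbit speed is v₁ = √(μ/r₁) = 2.4018 km/s.
Transfer-orbit speed at r₁ (vis-viva): v_a = √[μ(2/r₁ − 1/a_t)] = 1.0761 km/s.
First burn Δv₁ = |v_a − v₁| = 1.3257 km/s.
At r₂, v₂ = √(μ/r₂) = 7.1903 km/s.
Transfer-orbit speed at r₂: v_p = √[μ(2/r₂ − 1/a_t)] = 9.6448 km/s.
Second burn Δv₂ = |v₂ − v_p| = 2.4545 km/s.
Δv = Δv₁ + Δv₂ = 1.3257 + 2.4545 = 3.780 km/s.

Δv = 3.78 km/s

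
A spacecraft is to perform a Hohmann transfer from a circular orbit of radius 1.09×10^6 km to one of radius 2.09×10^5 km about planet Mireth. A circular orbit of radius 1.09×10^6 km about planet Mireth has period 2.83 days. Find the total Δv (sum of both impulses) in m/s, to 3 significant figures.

From Kepler's third law T² = 4π²r³/μ at r = 1.09×10^6 km, T = 2.83 days = 2.83 × 86400 s = 2.44512×10^5 s: μ = 4π²r³/T² = 8.55143×10^8 km³/s².
Semi-major axis of the transfer orbit: a_t = (1.090×10^6 + 2.090×10^5)/2 = 6.495×10^5 km.
At r₁ the circular-orbit speed is v₁ = √(μ/r₁) = 28.01 km/s.
On the transfer ellipse at r₁, vis-viva gives v_a = √[μ(2/r₁ − 1/a_t)] = 15.89 km/s.
First burn Δv₁ = |v_a − v₁| = 12.12 km/s.
Circular speed at r₂: v₂ = √(μ/r₂) = 63.966 km/s.
Transfer-orbit speed at r₂: v_p = √[μ(2/r₂ − 1/a_t)] = 82.865 km/s.
Second burn Δv₂ = |v₂ − v_p| = 18.90 km/s.
Total Δv = Δv₁ + Δv₂ = 31.02 km/s.

Δv = 31000 m/s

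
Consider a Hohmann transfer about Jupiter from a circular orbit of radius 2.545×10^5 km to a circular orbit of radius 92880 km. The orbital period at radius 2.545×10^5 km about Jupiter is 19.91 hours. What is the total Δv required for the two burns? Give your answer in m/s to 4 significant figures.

Δv = 13770 m/s

From Kepler's third law T² = 4π²r³/μ at r = 2.545×10^5 km, T = 19.91 hours = 19.91 × 3600 s = 71676 s: μ = 4π²r³/T² = 1.26671×10^8 km³/s².
The Hohmann ellipse has a_t = (r₁ + r₂)/2 = 1.7369×10^5 km.
At r₁ the circular-orbit speed is v₁ = √(μ/r₁) = 22.3097 km/s.
On the transfer ellipse at r₁, vis-viva gives v_a = √[μ(2/r₁ − 1/a_t)] = 16.3143 km/s.
First burn Δv₁ = |v_a − v₁| = 5.995 km/s.
Circular speed at r₂: v₂ = √(μ/r₂) = 36.930 km/s.
Transfer-orbit speed at r₂: v_p = √[μ(2/r₂ − 1/a_t)] = 44.703 km/s.
Second burn Δv₂ = |v₂ − v_p| = 7.773 km/s.
Δv = Δv₁ + Δv₂ = 5.995 + 7.773 = 13.77 km/s.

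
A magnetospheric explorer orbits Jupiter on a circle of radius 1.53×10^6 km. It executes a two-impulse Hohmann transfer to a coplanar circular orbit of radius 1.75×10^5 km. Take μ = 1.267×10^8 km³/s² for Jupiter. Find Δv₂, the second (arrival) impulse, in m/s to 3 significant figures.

Transfer-ellipse semi-major axis a_t = (r₁ + r₂)/2 = (1.530×10^6 + 1.750×10^5)/2 = 8.525×10^5 km.
On the circular orbit at r = 1.750×10^5 km, v_c = √(μ/r) = 26.91 km/s.
Vis-viva on the transfer ellipse at r = 1.750×10^5 km gives v_t = √[μ(2/r − 1/a_t)] = 36.05 km/s.
Δv₂ = |v_t − v_c| = |36.05 − 26.91| = 9.140 km/s.

Δv₂ = 9140 m/s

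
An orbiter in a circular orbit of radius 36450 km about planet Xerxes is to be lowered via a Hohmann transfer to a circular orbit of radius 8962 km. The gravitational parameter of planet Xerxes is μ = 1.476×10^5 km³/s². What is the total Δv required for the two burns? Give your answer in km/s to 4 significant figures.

Semi-major axis of the transfer orbit: a_t = (36450 + 8962)/2 = 22706 km.
At r₁ the circular-orbit speed is v₁ = √(μ/r₁) = 2.0123 km/s.
Transfer-orbit speed at r₁ (vis-viva equation): v_a = √[μ(2/r₁ − 1/a_t)] = 1.2642 km/s.
First burn Δv₁ = |v_a − v₁| = 0.7481 km/s.
Circular speed at r₂: v₂ = √(μ/r₂) = 4.058 km/s.
Transfer-orbit speed at r₂: v_p = √[μ(2/r₂ − 1/a_t)] = 5.142 km/s.
Second burn Δv₂ = |v₂ − v_p| = 1.084 km/s.
Δv = Δv₁ + Δv₂ = 0.7481 + 1.084 = 1.832 km/s.

Δv = 1.832 km/s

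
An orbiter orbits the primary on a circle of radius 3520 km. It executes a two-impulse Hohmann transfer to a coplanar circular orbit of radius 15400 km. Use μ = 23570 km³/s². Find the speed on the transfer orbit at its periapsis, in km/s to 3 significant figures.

v = 3.30 km/s

Semi-major axis of the transfer orbit: a_t = (3520 + 15400)/2 = 9460 km.
At periapsis, r = 3520 km.
Applying v² = μ(2/r − 1/a_t): v = 3.302 km/s.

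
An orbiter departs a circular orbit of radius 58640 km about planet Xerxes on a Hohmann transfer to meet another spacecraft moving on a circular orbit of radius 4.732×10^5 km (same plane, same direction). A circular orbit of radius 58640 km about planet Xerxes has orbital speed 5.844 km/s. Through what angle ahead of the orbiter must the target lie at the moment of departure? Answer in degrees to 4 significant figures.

From the circular-orbit relation v² = μ/r at r = 58640 km: μ = v²r = (5.844)² × 58640 = 2.00269×10^6 km³/s².
Transfer-ellipse semi-major axis a_t = (r₁ + r₂)/2 = (58640 + 4.732×10^5)/2 = 2.6592×10^5 km.
The half-period of the transfer ellipse is t = π√(a_t³/μ) = 3.044×10^5 s.
The target's mean motion on its circular orbit is ω₂ = √(μ/r₂³) = 4.348×10^-6 rad/s.
Angle swept by the target during transfer: ω₂·t = 1.3235 rad = 75.83°.
The orbiter traverses 180° on the transfer ellipse, so the target must lead by 180° − 75.83° = 104.2°.

φ = 104.2°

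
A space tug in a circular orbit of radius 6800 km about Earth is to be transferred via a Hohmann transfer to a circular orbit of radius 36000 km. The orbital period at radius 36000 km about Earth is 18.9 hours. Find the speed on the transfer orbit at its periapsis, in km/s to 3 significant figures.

v = 9.92 km/s

From Kepler's third law T² = 4π²r³/μ at r = 36000 km, T = 18.9 hours = 18.9 × 3600 s = 68040 s: μ = 4π²r³/T² = 3.97868×10^5 km³/s².
Transfer-ellipse semi-major axis a_t = (r₁ + r₂)/2 = (6800 + 36000)/2 = 21400 km.
At periapsis, r = 6800 km.
Applying v² = μ(2/r − 1/a_t): v = 9.921 km/s.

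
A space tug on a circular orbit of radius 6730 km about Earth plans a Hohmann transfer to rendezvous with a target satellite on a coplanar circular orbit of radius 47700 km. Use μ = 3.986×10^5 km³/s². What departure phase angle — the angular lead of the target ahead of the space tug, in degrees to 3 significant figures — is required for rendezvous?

φ = 102°

The Hohmann ellipse has a_t = (r₁ + r₂)/2 = 27215 km.
Transfer time t = π√(a_t³/μ) = 22341 s.
Target angular speed ω₂ = √(μ/r₂³) = 6.0603×10^-5 rad/s.
Angle swept by the target during transfer: ω₂·t = 1.3539 rad = 77.57°.
The space tug traverses 180° on the transfer ellipse, so the target must lead by 180° − 77.57° = 102°.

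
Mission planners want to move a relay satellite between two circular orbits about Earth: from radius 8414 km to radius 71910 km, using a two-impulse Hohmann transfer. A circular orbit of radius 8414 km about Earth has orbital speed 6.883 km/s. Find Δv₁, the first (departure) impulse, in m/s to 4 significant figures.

Δv₁ = 2327 m/s

From the circular-orbit relation v² = μ/r at r = 8414 km: μ = v²r = (6.883)² × 8414 = 3.98619×10^5 km³/s².
The Hohmann ellipse has a_t = (r₁ + r₂)/2 = 40162 km.
On the circular orbit at r = 8414 km, v_c = √(μ/r) = 6.883 km/s.
Transfer-orbit speed at the same r (vis-viva, a = a_t): v_t = √[μ(2/r − 1/a_t)] = 9.210 km/s.
Δv₁ = |v_t − v_c| = |9.210 − 6.883| = 2.327 km/s.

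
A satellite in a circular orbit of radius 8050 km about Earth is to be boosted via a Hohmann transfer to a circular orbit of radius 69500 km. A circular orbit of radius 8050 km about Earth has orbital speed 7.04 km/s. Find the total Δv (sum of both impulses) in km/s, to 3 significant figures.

From the circular-orbit relation v² = μ/r at r = 8050 km: μ = v²r = (7.04)² × 8050 = 3.98971×10^5 km³/s².
The Hohmann ellipse has a_t = (r₁ + r₂)/2 = 38775 km.
Circular speed at r₁: v₁ = √(μ/r₁) = √(3.98971×10^5/8050) = 7.040 km/s.
Transfer-orbit speed at r₁ (v² = μ(2/r − 1/a)): v_p = √[μ(2/r₁ − 1/a_t)] = 9.425 km/s.
First burn Δv₁ = |v_p − v₁| = 2.385 km/s.
At r₂, v₂ = √(μ/r₂) = 2.396 km/s.
Transfer-orbit speed at r₂: v_a = √[μ(2/r₂ − 1/a_t)] = 1.092 km/s.
Second burn Δv₂ = |v₂ − v_a| = 1.304 km/s.
Total Δv = Δv₁ + Δv₂ = 3.689 km/s.

Δv = 3.69 km/s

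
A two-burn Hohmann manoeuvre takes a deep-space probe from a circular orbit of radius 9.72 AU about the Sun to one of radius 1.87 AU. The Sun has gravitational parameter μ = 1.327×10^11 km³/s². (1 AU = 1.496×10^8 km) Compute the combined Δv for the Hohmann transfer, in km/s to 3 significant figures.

In km: r₁ = 9.72 × 1.496×10^8 = 1.454112×10^9 km; r₂ = 1.87 × 1.496×10^8 = 2.79752×10^8 km.
The Hohmann ellipse has a_t = (r₁ + r₂)/2 = 8.66932×10^8 km.
At r₁ the circular-orbit speed is v₁ = √(μ/r₁) = 9.553 km/s.
Transfer-orbit speed at r₁ (v² = μ(2/r − 1/a)): v_a = √[μ(2/r₁ − 1/a_t)] = 5.427 km/s.
First burn Δv₁ = |v_a − v₁| = 4.126 km/s.
At r₂, v₂ = √(μ/r₂) = 21.780 km/s.
Transfer-orbit speed at r₂: v_p = √[μ(2/r₂ − 1/a_t)] = 28.207 km/s.
Second burn Δv₂ = |v₂ − v_p| = 6.427 km/s.
Total Δv = Δv₁ + Δv₂ = 10.55 km/s.

Δv = 10.6 km/s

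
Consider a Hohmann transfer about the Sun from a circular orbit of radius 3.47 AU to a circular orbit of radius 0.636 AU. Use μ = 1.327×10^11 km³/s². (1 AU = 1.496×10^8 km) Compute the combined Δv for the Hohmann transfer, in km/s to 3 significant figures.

In km: r₁ = 3.47 × 1.496×10^8 = 5.19112×10^8 km; r₂ = 0.636 × 1.496×10^8 = 9.51456×10^7 km.
Semi-major axis of the transfer orbit: a_t = (5.19112×10^8 + 9.51456×10^7)/2 = 3.071288×10^8 km.
Circular speed at r₁: v₁ = √(μ/r₁) = √(1.327×10^11/5.19112×10^8) = 15.988 km/s.
Transfer-orbit speed at r₁ (vis-viva): v_a = √[μ(2/r₁ − 1/a_t)] = 8.8990 km/s.
First burn Δv₁ = |v_a − v₁| = 7.089 km/s.
At r₂, v₂ = √(μ/r₂) = 37.346 km/s.
Transfer-orbit speed at r₂: v_p = √[μ(2/r₂ − 1/a_t)] = 48.552 km/s.
Second burn Δv₂ = |v₂ − v_p| = 11.21 km/s.
Total Δv = Δv₁ + Δv₂ = 18.30 km/s.

Δv = 18.3 km/s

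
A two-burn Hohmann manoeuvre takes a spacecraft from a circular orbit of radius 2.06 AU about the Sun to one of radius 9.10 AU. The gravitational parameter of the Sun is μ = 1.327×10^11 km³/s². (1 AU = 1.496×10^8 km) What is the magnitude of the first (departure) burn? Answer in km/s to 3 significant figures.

In km: r₁ = 2.06 × 1.496×10^8 = 3.08176×10^8 km; r₂ = 9.10 × 1.496×10^8 = 1.36136×10^9 km.
The Hohmann ellipse has a_t = (r₁ + r₂)/2 = 8.34768×10^8 km.
On the circular orbit at r = 3.08176×10^8 km, v_c = √(μ/r) = 20.751 km/s.
Transfer-orbit speed at the same r (vis-viva, a = a_t): v_t = √[μ(2/r − 1/a_t)] = 26.500 km/s.
Δv₁ = |v_t − v_c| = |26.500 − 20.751| = 5.749 km/s.

Δv₁ = 5.75 km/s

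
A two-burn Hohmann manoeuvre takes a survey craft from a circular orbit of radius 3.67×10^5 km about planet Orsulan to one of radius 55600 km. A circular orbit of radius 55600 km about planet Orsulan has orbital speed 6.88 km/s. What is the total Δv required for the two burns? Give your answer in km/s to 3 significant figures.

Δv = 3.49 km/s

From the circular-orbit relation v² = μ/r at r = 55600 km: μ = v²r = (6.88)² × 55600 = 2.63179×10^6 km³/s².
Transfer-ellipse semi-major axis a_t = (r₁ + r₂)/2 = (3.670×10^5 + 55600)/2 = 2.113×10^5 km.
Circular speed at r₁: v₁ = √(μ/r₁) = √(2.63179×10^6/3.670×10^5) = 2.678 km/s.
On the transfer ellipse at r₁, vis-viva equation gives v_a = √[μ(2/r₁ − 1/a_t)] = 1.374 km/s.
First burn Δv₁ = |v_a − v₁| = 1.304 km/s.
Circular speed at r₂: v₂ = √(μ/r₂) = 6.880 km/s.
Transfer-orbit speed at r₂: v_p = √[μ(2/r₂ − 1/a_t)] = 9.067 km/s.
Second burn Δv₂ = |v₂ − v_p| = 2.187 km/s.
Total Δv = Δv₁ + Δv₂ = 3.491 km/s.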